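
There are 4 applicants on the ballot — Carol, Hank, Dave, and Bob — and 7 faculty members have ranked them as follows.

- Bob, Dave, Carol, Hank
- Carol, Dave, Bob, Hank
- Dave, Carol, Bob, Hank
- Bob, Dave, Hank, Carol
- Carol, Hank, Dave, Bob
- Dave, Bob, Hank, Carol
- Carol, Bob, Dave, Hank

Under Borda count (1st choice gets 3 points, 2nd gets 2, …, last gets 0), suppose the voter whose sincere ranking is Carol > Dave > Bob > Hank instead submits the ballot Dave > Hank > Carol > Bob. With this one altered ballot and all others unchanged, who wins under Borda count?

Borda totals with the altered ballot: Carol 10, Hank 6, Dave 15, Bob 11.
The winner is unchanged: still Dave.

Dave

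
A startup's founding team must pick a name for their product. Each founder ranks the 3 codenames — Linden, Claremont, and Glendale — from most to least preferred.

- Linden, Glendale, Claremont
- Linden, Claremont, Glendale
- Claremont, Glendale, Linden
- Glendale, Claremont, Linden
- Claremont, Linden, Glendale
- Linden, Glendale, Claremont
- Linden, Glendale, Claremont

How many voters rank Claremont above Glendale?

3

Ballots ranking Claremont above Glendale: 3.
Ballots ranking Glendale above Claremont: 4.
So 3 of 7 voters prefer Claremont to Glendale.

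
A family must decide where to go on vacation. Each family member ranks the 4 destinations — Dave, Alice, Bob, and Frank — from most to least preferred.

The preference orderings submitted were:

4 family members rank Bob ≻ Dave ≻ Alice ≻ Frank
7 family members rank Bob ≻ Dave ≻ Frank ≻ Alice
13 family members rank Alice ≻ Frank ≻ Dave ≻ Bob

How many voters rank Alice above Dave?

Ballots ranking Alice above Dave: 13.
Ballots ranking Dave above Alice: 4+7 = 11.
So 13 of 24 voters prefer Alice to Dave.

13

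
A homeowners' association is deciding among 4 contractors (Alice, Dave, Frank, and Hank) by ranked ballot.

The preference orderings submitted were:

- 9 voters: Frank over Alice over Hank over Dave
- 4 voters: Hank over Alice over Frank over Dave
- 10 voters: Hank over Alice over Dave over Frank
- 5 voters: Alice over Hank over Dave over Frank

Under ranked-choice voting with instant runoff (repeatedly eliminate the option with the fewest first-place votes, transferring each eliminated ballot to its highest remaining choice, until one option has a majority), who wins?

Round 1: Hank 14, Frank 9, Alice 5, Dave 0. Dave has the fewest and is eliminated.
Round 2: Hank 14, Frank 9, Alice 5. Alice has the fewest and is eliminated.
Round 3: Hank 19, Frank 9. Hank has a majority.

Hank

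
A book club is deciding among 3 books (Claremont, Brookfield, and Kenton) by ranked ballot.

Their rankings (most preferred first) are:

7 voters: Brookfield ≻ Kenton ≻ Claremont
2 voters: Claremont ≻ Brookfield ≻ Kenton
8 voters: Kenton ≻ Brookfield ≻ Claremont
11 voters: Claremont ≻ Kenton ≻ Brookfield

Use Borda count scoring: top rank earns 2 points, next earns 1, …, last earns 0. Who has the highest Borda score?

Kenton

Borda scores:
  Claremont: 7·0 + 2·2 + 8·0 + 11·2 = 26
  Brookfield: 7·2 + 2·1 + 8·1 + 11·0 = 24
  Kenton: 7·1 + 2·0 + 8·2 + 11·1 = 34
Kenton has the highest total.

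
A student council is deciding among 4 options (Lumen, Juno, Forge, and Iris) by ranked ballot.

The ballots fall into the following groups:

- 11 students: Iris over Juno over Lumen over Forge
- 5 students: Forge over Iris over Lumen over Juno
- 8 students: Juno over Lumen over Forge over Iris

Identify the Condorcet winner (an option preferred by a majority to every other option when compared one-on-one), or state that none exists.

Head-to-head results (24 voters total):
Lumen vs Juno: Juno wins 19–5.
Lumen vs Forge: Lumen wins 19–5.
Lumen vs Iris: Iris wins 16–8.
Juno vs Forge: Juno wins 19–5.
Juno vs Iris: Iris wins 16–8.
Forge vs Iris: Forge wins 13–11.
No candidate beats all others: Lumen beats Forge beats Iris beats Lumen, a majority cycle.

None — there is no Condorcet winner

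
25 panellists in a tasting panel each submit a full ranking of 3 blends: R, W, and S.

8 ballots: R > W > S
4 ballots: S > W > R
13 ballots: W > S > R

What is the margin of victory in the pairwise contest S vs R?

Ballots ranking S above R: 4+13 = 17.
Ballots ranking R above S: 8.
S wins 17–8, a margin of 9.

9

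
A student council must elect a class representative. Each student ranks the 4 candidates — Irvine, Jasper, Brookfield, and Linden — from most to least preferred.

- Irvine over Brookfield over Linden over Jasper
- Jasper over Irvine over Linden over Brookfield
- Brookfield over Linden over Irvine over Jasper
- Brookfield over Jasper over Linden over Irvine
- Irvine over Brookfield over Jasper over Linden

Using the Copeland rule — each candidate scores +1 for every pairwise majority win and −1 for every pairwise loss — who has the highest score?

Irvine

Pairwise results:
  Irvine vs Jasper: Irvine wins 3–2.
  Irvine vs Brookfield: Irvine wins 3–2.
  Irvine vs Linden: Irvine wins 3–2.
  Jasper vs Brookfield: Brookfield wins 4–1.
  Jasper vs Linden: Jasper wins 3–2.
  Brookfield vs Linden: Brookfield wins 4–1.
Copeland scores (wins − losses):
  Irvine: 3 − 0 = 3
  Jasper: 1 − 2 = -1
  Brookfield: 2 − 1 = 1
  Linden: 0 − 3 = -3
Irvine has the best Copeland score.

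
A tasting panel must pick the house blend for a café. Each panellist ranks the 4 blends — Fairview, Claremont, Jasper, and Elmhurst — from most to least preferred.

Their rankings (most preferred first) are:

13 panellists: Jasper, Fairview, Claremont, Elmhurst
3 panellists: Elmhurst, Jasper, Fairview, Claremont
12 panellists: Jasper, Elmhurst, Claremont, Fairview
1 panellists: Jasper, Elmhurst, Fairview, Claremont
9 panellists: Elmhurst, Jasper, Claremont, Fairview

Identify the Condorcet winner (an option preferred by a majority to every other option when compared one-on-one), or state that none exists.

Head-to-head results (38 voters total):
Fairview vs Claremont: Claremont wins 21–17.
Fairview vs Jasper: Jasper wins 38–0.
Fairview vs Elmhurst: Elmhurst wins 25–13.
Claremont vs Jasper: Jasper wins 38–0.
Claremont vs Elmhurst: Elmhurst wins 25–13.
Jasper vs Elmhurst: Jasper wins 26–12.
Jasper beats each rival — Fairview (38–0), Claremont (38–0), Elmhurst (26–12) — so Jasper is the Condorcet winner.

Jasper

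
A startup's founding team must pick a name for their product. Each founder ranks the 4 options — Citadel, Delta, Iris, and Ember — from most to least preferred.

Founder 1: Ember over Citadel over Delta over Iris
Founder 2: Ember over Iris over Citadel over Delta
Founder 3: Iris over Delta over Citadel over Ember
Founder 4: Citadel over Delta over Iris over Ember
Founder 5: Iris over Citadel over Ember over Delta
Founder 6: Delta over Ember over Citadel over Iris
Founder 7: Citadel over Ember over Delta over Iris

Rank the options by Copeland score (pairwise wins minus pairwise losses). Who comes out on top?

Citadel

Pairwise results:
  Citadel vs Delta: Citadel wins 5–2.
  Citadel vs Iris: Citadel wins 4–3.
  Citadel vs Ember: Citadel wins 4–3.
  Delta vs Iris: Delta wins 4–3.
  Delta vs Ember: Ember wins 4–3.
  Iris vs Ember: Ember wins 4–3.
Copeland scores (wins − losses):
  Citadel: 3 − 0 = 3
  Delta: 1 − 2 = -1
  Iris: 0 − 3 = -3
  Ember: 2 − 1 = 1
Citadel has the best Copeland score.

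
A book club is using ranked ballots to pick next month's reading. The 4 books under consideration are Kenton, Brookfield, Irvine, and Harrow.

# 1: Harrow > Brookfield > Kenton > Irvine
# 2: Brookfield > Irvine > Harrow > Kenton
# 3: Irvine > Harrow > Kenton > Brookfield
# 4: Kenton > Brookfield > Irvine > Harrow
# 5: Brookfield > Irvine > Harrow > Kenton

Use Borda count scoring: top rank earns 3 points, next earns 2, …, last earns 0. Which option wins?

Brookfield

Borda scores:
  Kenton: 1 + 0 + 1 + 3 + 0 = 5
  Brookfield: 2 + 3 + 0 + 2 + 3 = 10
  Irvine: 0 + 2 + 3 + 1 + 2 = 8
  Harrow: 3 + 1 + 2 + 0 + 1 = 7
Brookfield has the highest total.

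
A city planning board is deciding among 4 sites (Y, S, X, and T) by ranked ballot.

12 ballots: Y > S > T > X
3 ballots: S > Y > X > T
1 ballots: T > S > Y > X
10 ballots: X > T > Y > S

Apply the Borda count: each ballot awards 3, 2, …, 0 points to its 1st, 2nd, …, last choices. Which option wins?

Borda scores:
  Y: 12·3 + 3·2 + 1 + 10·1 = 53
  S: 12·2 + 3·3 + 2 + 10·0 = 35
  X: 12·0 + 3·1 + 0 + 10·3 = 33
  T: 12·1 + 3·0 + 3 + 10·2 = 35
Y has the highest total.

Y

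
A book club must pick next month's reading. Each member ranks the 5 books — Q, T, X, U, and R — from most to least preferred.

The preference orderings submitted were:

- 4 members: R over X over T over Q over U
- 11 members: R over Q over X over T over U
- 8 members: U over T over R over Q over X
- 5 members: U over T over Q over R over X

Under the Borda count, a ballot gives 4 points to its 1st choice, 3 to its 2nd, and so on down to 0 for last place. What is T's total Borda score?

Borda scores:
  Q: 4·1 + 11·3 + 8·1 + 5·2 = 55
  T: 4·2 + 11·1 + 8·3 + 5·3 = 58
  X: 4·3 + 11·2 + 8·0 + 5·0 = 34
  U: 4·0 + 11·0 + 8·4 + 5·4 = 52
  R: 4·4 + 11·4 + 8·2 + 5·1 = 81

58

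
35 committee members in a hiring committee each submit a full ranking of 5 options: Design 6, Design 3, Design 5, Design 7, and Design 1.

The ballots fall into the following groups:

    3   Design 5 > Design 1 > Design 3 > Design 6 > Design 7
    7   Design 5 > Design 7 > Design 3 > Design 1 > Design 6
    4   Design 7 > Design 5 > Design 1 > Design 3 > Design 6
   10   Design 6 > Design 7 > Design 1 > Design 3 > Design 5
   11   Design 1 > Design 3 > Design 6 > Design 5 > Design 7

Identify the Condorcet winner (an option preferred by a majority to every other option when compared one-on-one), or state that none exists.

Head-to-head results (35 voters total):
Design 6 vs Design 3: Design 3 wins 25–10.
Design 6 vs Design 5: Design 6 wins 21–14.
Design 6 vs Design 7: Design 6 wins 24–11.
Design 6 vs Design 1: Design 1 wins 25–10.
Design 3 vs Design 5: Design 3 wins 21–14.
Design 3 vs Design 7: Design 7 wins 21–14.
Design 3 vs Design 1: Design 1 wins 28–7.
Design 5 vs Design 7: Design 5 wins 21–14.
Design 5 vs Design 1: Design 1 wins 21–14.
Design 7 vs Design 1: Design 7 wins 21–14.
No candidate beats all others: Design 6 beats Design 7 beats Design 3 beats Design 6, a majority cycle.

No Condorcet winner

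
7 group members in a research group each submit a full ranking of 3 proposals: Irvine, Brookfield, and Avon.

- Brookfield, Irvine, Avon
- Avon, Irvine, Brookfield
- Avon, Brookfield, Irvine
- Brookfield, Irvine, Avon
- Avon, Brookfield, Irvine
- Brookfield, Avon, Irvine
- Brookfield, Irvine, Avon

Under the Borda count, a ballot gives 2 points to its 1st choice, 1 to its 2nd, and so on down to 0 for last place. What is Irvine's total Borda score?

4

Borda scores:
  Irvine: 1 + 1 + 0 + 1 + 0 + 0 + 1 = 4
  Brookfield: 2 + 0 + 1 + 2 + 1 + 2 + 2 = 10
  Avon: 0 + 2 + 2 + 0 + 2 + 1 + 0 = 7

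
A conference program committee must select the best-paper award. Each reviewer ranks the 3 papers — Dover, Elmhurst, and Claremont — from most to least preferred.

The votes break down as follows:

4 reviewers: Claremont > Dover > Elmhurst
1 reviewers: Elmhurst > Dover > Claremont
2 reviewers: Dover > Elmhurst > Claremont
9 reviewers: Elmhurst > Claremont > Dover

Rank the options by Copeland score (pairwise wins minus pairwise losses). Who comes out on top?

Elmhurst

Pairwise results:
  Dover vs Elmhurst: Elmhurst wins 10–6.
  Dover vs Claremont: Claremont wins 13–3.
  Elmhurst vs Claremont: Elmhurst wins 12–4.
Copeland scores (wins − losses):
  Dover: 0 − 2 = -2
  Elmhurst: 2 − 0 = 2
  Claremont: 1 − 1 = 0
Elmhurst has the best Copeland score.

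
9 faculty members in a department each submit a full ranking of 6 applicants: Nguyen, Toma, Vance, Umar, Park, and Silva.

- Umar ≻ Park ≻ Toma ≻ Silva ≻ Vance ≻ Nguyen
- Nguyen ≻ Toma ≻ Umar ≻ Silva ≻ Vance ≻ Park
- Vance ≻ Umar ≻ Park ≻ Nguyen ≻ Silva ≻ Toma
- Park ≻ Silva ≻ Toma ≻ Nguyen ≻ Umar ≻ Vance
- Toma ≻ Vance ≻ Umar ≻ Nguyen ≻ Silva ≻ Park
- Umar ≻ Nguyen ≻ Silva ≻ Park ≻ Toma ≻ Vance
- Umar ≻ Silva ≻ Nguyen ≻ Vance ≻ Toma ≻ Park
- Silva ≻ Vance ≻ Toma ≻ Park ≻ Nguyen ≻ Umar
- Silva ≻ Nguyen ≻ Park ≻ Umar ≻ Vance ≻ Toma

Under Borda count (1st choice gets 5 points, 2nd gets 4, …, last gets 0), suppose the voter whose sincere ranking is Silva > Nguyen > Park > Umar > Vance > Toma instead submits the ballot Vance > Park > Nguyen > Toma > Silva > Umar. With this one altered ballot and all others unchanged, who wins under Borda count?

Umar

Borda totals with the altered ballot: Nguyen 22, Toma 22, Vance 22, Umar 26, Park 20, Silva 23.
The winner is unchanged: still Umar.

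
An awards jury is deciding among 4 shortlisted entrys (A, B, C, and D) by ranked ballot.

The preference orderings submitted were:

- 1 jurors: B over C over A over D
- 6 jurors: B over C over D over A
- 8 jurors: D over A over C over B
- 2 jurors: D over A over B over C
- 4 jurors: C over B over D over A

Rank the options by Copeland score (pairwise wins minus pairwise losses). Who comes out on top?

Pairwise results:
  A vs B: B wins 11–10.
  A vs C: C wins 11–10.
  A vs D: D wins 20–1.
  B vs C: C wins 12–9.
  B vs D: B wins 11–10.
  C vs D: C wins 11–10.
Copeland scores (wins − losses):
  A: 0 − 3 = -3
  B: 2 − 1 = 1
  C: 3 − 0 = 3
  D: 1 − 2 = -1
C has the best Copeland score.

C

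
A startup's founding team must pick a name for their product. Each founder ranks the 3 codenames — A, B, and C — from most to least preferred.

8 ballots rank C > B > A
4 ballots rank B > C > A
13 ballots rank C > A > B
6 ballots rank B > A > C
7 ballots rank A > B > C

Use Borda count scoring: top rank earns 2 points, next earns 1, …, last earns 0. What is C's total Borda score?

46

Borda scores:
  A: 8·0 + 4·0 + 13·1 + 6·1 + 7·2 = 33
  B: 8·1 + 4·2 + 13·0 + 6·2 + 7·1 = 35
  C: 8·2 + 4·1 + 13·2 + 6·0 + 7·0 = 46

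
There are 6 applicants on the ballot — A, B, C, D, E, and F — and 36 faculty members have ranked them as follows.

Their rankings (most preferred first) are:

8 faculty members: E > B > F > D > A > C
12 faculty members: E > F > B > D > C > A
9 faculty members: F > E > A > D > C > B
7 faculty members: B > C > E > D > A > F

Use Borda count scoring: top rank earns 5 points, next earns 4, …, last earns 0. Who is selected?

Borda scores:
  A: 8·1 + 12·0 + 9·3 + 7·1 = 42
  B: 8·4 + 12·3 + 9·0 + 7·5 = 103
  C: 8·0 + 12·1 + 9·1 + 7·4 = 49
  D: 8·2 + 12·2 + 9·2 + 7·2 = 72
  E: 8·5 + 12·5 + 9·4 + 7·3 = 157
  F: 8·3 + 12·4 + 9·5 + 7·0 = 117
E has the highest total.

E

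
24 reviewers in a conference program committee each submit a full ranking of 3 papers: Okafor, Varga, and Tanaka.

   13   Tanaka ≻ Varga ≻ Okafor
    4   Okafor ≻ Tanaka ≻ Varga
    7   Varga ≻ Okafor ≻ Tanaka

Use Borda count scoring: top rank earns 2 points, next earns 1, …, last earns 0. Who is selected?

Borda scores:
  Okafor: 13·0 + 4·2 + 7·1 = 15
  Varga: 13·1 + 4·0 + 7·2 = 27
  Tanaka: 13·2 + 4·1 + 7·0 = 30
Tanaka has the highest total.

Tanaka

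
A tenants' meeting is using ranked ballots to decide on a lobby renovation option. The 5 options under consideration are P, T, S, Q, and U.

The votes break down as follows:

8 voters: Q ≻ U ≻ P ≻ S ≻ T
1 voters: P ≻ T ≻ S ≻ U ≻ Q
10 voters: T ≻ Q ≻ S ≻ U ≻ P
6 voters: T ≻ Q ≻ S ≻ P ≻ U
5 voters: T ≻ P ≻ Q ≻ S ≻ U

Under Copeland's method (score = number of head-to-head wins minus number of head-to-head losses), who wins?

Pairwise results:
  P vs T: T wins 21–9.
  P vs S: S wins 16–14.
  P vs Q: Q wins 24–6.
  P vs U: U wins 18–12.
  T vs S: T wins 22–8.
  T vs Q: T wins 22–8.
  T vs U: T wins 22–8.
  S vs Q: Q wins 29–1.
  S vs U: S wins 22–8.
  Q vs U: Q wins 29–1.
Copeland scores (wins − losses):
  P: 0 − 4 = -4
  T: 4 − 0 = 4
  S: 2 − 2 = 0
  Q: 3 − 1 = 2
  U: 1 − 3 = -2
T has the best Copeland score.

T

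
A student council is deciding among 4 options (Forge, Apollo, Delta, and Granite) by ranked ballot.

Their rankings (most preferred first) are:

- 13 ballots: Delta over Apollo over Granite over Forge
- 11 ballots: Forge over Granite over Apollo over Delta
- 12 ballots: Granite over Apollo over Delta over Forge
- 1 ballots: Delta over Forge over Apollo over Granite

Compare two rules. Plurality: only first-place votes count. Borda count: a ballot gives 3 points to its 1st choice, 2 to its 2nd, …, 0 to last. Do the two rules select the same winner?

No

Plurality first-place counts: Forge 11, Apollo 0, Delta 14, Granite 12 → Delta.
Borda totals: Forge 35, Apollo 62, Delta 54, Granite 71 → Granite.
The two rules disagree: plurality picks Delta, Borda picks Granite.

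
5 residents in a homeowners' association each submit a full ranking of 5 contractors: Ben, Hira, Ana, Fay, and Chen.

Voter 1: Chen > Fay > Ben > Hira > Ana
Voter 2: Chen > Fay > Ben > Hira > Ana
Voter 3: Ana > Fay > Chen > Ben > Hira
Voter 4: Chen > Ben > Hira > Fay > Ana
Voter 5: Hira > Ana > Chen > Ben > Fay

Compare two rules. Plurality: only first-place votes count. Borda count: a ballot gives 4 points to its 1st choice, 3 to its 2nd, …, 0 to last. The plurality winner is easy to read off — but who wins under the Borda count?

Chen

Plurality first-place counts: Ben 0, Hira 1, Ana 1, Fay 0, Chen 3 → Chen.
Borda totals: Ben 9, Hira 8, Ana 7, Fay 10, Chen 16 → Chen.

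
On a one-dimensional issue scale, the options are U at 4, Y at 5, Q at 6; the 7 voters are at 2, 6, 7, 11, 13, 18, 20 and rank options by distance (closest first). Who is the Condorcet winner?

With single-peaked preferences on a line, the Condorcet winner is the candidate closest to the median voter.
The median voter (position 11) is closest to Q at 6.
Check: Q vs Y — voters closer to Q: 6 of 7.

Q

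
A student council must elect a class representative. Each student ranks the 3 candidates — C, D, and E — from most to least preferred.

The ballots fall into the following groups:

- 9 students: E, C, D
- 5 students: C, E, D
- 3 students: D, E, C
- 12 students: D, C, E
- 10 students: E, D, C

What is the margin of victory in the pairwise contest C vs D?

Ballots ranking C above D: 9+5 = 14.
Ballots ranking D above C: 3+12+10 = 25.
D wins 25–14, a margin of 11.

11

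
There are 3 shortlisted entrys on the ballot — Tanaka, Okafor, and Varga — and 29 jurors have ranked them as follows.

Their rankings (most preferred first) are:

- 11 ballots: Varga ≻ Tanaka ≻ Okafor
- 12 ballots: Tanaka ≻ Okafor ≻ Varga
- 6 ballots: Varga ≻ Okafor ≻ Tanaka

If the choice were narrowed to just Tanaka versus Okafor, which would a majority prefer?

Ballots ranking Tanaka above Okafor: 11+12 = 23.
Ballots ranking Okafor above Tanaka: 6.
Tanaka wins the head-to-head, 23–6.

Tanaka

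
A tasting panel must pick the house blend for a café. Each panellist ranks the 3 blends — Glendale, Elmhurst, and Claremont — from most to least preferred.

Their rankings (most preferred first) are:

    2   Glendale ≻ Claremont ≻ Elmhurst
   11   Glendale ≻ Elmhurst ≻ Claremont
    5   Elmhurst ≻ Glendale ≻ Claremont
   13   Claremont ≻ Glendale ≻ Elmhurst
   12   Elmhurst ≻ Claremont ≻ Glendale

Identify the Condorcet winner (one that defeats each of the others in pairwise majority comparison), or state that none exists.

No Condorcet winner

Head-to-head results (43 voters total):
Glendale vs Elmhurst: Glendale wins 26–17.
Glendale vs Claremont: Claremont wins 25–18.
Elmhurst vs Claremont: Elmhurst wins 28–15.
No candidate beats all others: Glendale beats Elmhurst beats Claremont beats Glendale, a majority cycle.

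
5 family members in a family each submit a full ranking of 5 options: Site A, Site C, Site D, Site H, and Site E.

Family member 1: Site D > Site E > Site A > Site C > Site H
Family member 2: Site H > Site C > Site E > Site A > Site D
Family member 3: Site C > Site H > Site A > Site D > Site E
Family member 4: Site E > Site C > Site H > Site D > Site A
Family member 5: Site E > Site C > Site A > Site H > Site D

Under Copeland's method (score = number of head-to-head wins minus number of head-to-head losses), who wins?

Site E

Pairwise results:
  Site A vs Site C: Site C wins 4–1.
  Site A vs Site D: Site A wins 3–2.
  Site A vs Site H: Site H wins 3–2.
  Site A vs Site E: Site E wins 4–1.
  Site C vs Site D: Site C wins 4–1.
  Site C vs Site H: Site C wins 4–1.
  Site C vs Site E: Site E wins 3–2.
  Site D vs Site H: Site H wins 4–1.
  Site D vs Site E: Site E wins 3–2.
  Site H vs Site E: Site E wins 3–2.
Copeland scores (wins − losses):
  Site A: 1 − 3 = -2
  Site C: 3 − 1 = 2
  Site D: 0 − 4 = -4
  Site H: 2 − 2 = 0
  Site E: 4 − 0 = 4
Site E has the best Copeland score.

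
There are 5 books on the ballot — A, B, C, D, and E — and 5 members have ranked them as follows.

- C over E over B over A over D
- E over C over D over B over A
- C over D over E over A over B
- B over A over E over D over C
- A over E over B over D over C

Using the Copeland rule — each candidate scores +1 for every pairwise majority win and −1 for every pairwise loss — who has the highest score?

Pairwise results:
  A vs B: B wins 3–2.
  A vs C: C wins 3–2.
  A vs D: A wins 3–2.
  A vs E: E wins 3–2.
  B vs C: C wins 3–2.
  B vs D: B wins 3–2.
  B vs E: E wins 4–1.
  C vs D: C wins 3–2.
  C vs E: E wins 3–2.
  D vs E: E wins 4–1.
Copeland scores (wins − losses):
  A: 1 − 3 = -2
  B: 2 − 2 = 0
  C: 3 − 1 = 2
  D: 0 − 4 = -4
  E: 4 − 0 = 4
E has the best Copeland score.

E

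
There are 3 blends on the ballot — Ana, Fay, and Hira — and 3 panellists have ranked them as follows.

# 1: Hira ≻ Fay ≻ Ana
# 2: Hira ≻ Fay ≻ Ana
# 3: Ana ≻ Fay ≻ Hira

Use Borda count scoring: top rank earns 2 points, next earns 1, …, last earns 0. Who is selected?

Borda scores:
  Ana: 0 + 0 + 2 = 2
  Fay: 1 + 1 + 1 = 3
  Hira: 2 + 2 + 0 = 4
Hira has the highest total.

Hira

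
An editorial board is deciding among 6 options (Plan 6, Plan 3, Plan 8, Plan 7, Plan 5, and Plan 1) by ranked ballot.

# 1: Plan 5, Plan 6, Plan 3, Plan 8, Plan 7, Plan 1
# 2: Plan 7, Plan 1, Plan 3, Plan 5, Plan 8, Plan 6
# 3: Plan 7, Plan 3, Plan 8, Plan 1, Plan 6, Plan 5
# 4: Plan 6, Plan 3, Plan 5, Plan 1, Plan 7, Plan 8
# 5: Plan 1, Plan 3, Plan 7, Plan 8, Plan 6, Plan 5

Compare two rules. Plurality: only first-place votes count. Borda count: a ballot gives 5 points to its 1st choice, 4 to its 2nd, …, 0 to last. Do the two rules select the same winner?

Plurality first-place counts: Plan 6 1, Plan 3 0, Plan 8 0, Plan 7 2, Plan 5 1, Plan 1 1 → Plan 7.
Borda totals: Plan 6 11, Plan 3 18, Plan 8 8, Plan 7 15, Plan 5 10, Plan 1 13 → Plan 3.
The two rules disagree: plurality picks Plan 7, Borda picks Plan 3.

No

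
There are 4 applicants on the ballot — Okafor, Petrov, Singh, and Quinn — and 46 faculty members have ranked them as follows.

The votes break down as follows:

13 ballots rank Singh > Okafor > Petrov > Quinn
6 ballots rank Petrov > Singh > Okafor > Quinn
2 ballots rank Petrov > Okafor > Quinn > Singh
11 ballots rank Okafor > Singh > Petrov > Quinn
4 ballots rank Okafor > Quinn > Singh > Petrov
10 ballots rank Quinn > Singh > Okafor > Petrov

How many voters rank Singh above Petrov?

Ballots ranking Singh above Petrov: 13+11+4+10 = 38.
Ballots ranking Petrov above Singh: 6+2 = 8.
So 38 of 46 voters prefer Singh to Petrov.

38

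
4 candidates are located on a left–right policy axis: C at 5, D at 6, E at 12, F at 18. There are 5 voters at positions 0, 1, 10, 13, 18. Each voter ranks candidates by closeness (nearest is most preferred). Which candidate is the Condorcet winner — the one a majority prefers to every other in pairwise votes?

With single-peaked preferences on a line, the Condorcet winner is the candidate closest to the median voter.
The median voter (position 10) is closest to E at 12.
Check: E vs D — voters closer to E: 3 of 5.

E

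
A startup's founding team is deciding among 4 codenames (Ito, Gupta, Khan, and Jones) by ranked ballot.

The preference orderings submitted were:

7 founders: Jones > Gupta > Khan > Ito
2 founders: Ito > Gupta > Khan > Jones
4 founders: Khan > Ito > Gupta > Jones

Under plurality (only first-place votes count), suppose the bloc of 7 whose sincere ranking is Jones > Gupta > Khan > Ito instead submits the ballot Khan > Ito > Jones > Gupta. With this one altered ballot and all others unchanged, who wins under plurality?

Khan

First-place totals with the altered ballot: Ito 2, Gupta 0, Khan 11, Jones 0.
The switch changes the winner from Jones to Khan.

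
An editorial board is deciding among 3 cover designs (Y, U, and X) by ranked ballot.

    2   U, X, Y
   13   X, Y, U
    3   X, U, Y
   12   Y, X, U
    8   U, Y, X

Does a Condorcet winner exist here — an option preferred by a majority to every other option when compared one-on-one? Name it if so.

Y

Head-to-head results (38 voters total):
Y vs U: Y wins 25–13.
Y vs X: Y wins 20–18.
U vs X: X wins 28–10.
Y beats each rival — U (25–13), X (20–18) — so Y is the Condorcet winner.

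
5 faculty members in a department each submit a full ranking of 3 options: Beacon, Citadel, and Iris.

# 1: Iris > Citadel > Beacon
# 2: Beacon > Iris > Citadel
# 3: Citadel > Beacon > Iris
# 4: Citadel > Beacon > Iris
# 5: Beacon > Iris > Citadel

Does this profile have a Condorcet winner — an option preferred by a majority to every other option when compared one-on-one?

No

Head-to-head results (5 voters total):
Beacon vs Citadel: Citadel wins 3–2.
Beacon vs Iris: Beacon wins 4–1.
Citadel vs Iris: Iris wins 3–2.
No candidate beats all others: Beacon beats Iris beats Citadel beats Beacon, a majority cycle.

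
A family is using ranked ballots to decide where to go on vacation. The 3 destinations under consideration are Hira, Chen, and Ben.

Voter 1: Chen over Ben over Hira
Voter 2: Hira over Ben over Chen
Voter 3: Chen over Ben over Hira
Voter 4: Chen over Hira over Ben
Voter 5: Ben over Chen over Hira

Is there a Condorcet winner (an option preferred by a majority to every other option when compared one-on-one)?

Yes

Head-to-head results (5 voters total):
Hira vs Chen: Chen wins 4–1.
Hira vs Ben: Ben wins 3–2.
Chen vs Ben: Chen wins 3–2.
Chen beats each rival — Hira (4–1), Ben (3–2) — so Chen is the Condorcet winner.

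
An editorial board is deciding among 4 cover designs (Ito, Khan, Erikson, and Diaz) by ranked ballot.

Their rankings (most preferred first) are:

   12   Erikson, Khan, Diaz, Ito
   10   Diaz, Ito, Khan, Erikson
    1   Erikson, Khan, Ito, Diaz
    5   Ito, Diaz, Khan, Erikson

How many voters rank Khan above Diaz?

Ballots ranking Khan above Diaz: 12+1 = 13.
Ballots ranking Diaz above Khan: 10+5 = 15.
So 13 of 28 voters prefer Khan to Diaz.

13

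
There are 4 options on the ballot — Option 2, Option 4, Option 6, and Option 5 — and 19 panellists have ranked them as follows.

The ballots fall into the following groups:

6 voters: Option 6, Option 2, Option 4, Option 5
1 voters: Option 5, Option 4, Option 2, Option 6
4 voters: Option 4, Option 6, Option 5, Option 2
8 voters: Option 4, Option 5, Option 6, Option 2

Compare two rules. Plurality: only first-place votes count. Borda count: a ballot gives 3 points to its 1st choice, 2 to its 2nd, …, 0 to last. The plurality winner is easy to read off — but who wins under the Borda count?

Plurality first-place counts: Option 2 0, Option 4 12, Option 6 6, Option 5 1 → Option 4.
Borda totals: Option 2 13, Option 4 44, Option 6 34, Option 5 23 → Option 4.

Option 4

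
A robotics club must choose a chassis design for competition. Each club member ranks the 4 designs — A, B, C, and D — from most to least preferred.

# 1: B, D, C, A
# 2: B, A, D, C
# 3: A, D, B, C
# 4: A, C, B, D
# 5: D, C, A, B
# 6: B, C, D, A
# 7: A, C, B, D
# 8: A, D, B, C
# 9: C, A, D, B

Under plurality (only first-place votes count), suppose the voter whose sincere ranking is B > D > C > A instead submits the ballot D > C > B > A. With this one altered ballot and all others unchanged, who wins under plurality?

A

First-place totals with the altered ballot: A 4, B 2, C 1, D 2.
The winner is unchanged: still A.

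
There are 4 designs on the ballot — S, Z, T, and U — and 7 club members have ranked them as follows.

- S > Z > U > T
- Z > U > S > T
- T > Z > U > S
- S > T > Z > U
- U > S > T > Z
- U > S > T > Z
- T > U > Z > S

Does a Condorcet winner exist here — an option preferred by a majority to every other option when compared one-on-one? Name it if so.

Head-to-head results (7 voters total):
S vs Z: S wins 4–3.
S vs T: S wins 5–2.
S vs U: U wins 5–2.
Z vs T: T wins 5–2.
Z vs U: Z wins 4–3.
T vs U: U wins 4–3.
No candidate beats all others: S beats Z beats U beats S, a majority cycle.

No Condorcet winner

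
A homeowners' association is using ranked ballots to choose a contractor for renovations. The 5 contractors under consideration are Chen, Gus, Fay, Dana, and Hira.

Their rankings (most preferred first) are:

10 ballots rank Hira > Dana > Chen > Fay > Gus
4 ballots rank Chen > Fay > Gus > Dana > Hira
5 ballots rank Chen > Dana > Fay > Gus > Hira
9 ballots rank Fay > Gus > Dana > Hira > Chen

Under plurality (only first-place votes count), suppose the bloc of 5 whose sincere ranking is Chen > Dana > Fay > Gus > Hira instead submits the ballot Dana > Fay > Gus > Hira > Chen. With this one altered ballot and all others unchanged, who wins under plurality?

First-place totals with the altered ballot: Chen 4, Gus 0, Fay 9, Dana 5, Hira 10.
The winner is unchanged: still Hira.

Hira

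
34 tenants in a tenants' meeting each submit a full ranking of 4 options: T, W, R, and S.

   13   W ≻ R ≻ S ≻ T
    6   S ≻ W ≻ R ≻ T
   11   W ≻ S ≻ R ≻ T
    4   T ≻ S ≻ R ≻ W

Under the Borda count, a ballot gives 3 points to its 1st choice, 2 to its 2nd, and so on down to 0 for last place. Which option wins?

Borda scores:
  T: 13·0 + 6·0 + 11·0 + 4·3 = 12
  W: 13·3 + 6·2 + 11·3 + 4·0 = 84
  R: 13·2 + 6·1 + 11·1 + 4·1 = 47
  S: 13·1 + 6·3 + 11·2 + 4·2 = 61
W has the highest total.

W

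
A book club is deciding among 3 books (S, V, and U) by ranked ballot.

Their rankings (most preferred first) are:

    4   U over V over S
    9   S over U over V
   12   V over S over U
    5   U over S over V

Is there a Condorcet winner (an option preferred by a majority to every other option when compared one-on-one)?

No

Head-to-head results (30 voters total):
S vs V: V wins 16–14.
S vs U: S wins 21–9.
V vs U: U wins 18–12.
No candidate beats all others: S beats U beats V beats S, a majority cycle.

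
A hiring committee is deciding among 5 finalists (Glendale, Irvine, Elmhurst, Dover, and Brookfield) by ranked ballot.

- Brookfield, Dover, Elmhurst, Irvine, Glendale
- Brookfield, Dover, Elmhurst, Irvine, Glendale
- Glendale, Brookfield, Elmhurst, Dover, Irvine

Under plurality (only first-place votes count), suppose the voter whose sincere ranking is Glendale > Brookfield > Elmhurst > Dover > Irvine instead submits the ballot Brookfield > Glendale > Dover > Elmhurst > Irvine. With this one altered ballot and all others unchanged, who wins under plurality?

Brookfield

First-place totals with the altered ballot: Glendale 0, Irvine 0, Elmhurst 0, Dover 0, Brookfield 3.
The winner is unchanged: still Brookfield.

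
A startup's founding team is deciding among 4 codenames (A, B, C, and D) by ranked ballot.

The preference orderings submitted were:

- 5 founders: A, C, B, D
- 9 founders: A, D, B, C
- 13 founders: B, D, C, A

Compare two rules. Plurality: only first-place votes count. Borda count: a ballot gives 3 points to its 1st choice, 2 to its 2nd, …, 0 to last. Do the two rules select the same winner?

Plurality first-place counts: A 14, B 13, C 0, D 0 → A.
Borda totals: A 42, B 53, C 23, D 44 → B.
The two rules disagree: plurality picks A, Borda picks B.

No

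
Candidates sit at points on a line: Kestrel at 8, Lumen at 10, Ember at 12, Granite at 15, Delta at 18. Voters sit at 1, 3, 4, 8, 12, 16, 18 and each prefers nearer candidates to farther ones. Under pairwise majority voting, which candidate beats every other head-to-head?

Kestrel

With single-peaked preferences on a line, the Condorcet winner is the candidate closest to the median voter.
The median voter (position 8) is closest to Kestrel at 8.
Check: Kestrel vs Granite — voters closer to Kestrel: 4 of 7.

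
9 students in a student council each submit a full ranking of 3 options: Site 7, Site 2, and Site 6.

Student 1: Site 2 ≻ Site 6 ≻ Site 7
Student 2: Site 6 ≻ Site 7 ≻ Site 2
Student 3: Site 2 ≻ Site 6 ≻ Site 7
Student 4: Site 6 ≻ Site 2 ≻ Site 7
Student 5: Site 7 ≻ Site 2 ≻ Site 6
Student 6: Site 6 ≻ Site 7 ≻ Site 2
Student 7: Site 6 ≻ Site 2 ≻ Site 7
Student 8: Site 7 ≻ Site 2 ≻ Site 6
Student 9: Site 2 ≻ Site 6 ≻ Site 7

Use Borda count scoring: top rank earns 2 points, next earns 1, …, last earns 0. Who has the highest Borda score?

Site 6

Borda scores:
  Site 7: 0 + 1 + 0 + 0 + 2 + 1 + 0 + 2 + 0 = 6
  Site 2: 2 + 0 + 2 + 1 + 1 + 0 + 1 + 1 + 2 = 10
  Site 6: 1 + 2 + 1 + 2 + 0 + 2 + 2 + 0 + 1 = 11
Site 6 has the highest total.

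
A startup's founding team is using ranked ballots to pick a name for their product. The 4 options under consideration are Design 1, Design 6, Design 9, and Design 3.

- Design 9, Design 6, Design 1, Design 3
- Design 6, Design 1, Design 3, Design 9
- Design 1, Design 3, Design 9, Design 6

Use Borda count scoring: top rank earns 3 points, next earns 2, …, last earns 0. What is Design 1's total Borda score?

6

Borda scores:
  Design 1: 1 + 2 + 3 = 6
  Design 6: 2 + 3 + 0 = 5
  Design 9: 3 + 0 + 1 = 4
  Design 3: 0 + 1 + 2 = 3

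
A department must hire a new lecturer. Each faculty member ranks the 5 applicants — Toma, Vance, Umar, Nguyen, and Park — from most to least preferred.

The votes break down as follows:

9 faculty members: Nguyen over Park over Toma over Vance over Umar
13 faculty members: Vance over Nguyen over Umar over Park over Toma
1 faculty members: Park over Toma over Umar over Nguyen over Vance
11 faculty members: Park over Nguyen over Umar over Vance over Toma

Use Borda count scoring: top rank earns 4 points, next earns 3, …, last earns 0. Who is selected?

Borda scores:
  Toma: 9·2 + 13·0 + 3 + 11·0 = 21
  Vance: 9·1 + 13·4 + 0 + 11·1 = 72
  Umar: 9·0 + 13·2 + 2 + 11·2 = 50
  Nguyen: 9·4 + 13·3 + 1 + 11·3 = 109
  Park: 9·3 + 13·1 + 4 + 11·4 = 88
Nguyen has the highest total.

Nguyen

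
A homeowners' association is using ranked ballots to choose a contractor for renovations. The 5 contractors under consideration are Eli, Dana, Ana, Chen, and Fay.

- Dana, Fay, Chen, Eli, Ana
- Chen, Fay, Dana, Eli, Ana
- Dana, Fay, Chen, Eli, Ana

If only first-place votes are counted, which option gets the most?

First-place vote totals:
  Eli: 0
  Dana: 2
  Ana: 0
  Chen: 1
  Fay: 0
Dana has the most first-place votes.

Dana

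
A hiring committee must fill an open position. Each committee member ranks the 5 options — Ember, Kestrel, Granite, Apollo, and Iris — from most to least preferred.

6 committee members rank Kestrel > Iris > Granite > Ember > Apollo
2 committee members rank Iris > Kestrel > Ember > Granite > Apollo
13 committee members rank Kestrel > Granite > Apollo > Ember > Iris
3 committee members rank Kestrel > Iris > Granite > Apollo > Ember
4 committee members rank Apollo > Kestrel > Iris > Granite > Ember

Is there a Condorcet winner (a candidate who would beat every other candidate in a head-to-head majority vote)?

Yes

Head-to-head results (28 voters total):
Ember vs Kestrel: Kestrel wins 28–0.
Ember vs Granite: Granite wins 26–2.
Ember vs Apollo: Apollo wins 20–8.
Ember vs Iris: Iris wins 15–13.
Kestrel vs Granite: Kestrel wins 28–0.
Kestrel vs Apollo: Kestrel wins 24–4.
Kestrel vs Iris: Kestrel wins 26–2.
Granite vs Apollo: Granite wins 24–4.
Granite vs Iris: Iris wins 15–13.
Apollo vs Iris: Apollo wins 17–11.
Kestrel beats each rival — Ember (28–0), Granite (28–0), Apollo (24–4), Iris (26–2) — so Kestrel is the Condorcet winner.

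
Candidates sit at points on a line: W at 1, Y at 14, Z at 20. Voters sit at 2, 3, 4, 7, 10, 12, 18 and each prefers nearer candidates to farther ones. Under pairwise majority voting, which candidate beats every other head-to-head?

W

With single-peaked preferences on a line, the Condorcet winner is the candidate closest to the median voter.
The median voter (position 7) is closest to W at 1.
Check: W vs Z — voters closer to W: 5 of 7.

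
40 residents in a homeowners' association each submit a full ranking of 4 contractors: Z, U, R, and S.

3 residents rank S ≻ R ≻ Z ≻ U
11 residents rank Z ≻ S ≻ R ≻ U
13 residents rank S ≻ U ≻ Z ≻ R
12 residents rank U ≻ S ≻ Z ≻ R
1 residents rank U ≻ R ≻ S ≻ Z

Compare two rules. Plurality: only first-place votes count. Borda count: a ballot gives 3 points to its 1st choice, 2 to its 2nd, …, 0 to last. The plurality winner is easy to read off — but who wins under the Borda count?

S

Plurality first-place counts: Z 11, U 13, R 0, S 16 → S.
Borda totals: Z 61, U 65, R 19, S 95 → S.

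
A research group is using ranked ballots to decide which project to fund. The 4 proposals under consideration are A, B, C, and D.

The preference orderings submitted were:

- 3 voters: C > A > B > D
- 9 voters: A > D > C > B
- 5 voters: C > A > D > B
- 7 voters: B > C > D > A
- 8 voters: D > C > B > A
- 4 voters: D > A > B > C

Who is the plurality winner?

First-place vote totals:
  A: 9
  B: 7
  C: 8
  D: 12
D has the most first-place votes.

D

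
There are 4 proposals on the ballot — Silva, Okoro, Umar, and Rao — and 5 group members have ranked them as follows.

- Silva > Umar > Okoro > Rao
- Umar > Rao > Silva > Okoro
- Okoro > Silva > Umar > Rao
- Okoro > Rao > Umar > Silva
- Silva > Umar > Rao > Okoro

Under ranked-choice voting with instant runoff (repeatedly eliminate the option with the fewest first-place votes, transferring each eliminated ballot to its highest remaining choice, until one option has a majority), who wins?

Silva

Round 1: Silva 2, Okoro 2, Umar 1, Rao 0. Rao has the fewest and is eliminated.
Round 2: Silva 2, Okoro 2, Umar 1. Umar has the fewest and is eliminated.
Round 3: Silva 3, Okoro 2. Silva has a majority.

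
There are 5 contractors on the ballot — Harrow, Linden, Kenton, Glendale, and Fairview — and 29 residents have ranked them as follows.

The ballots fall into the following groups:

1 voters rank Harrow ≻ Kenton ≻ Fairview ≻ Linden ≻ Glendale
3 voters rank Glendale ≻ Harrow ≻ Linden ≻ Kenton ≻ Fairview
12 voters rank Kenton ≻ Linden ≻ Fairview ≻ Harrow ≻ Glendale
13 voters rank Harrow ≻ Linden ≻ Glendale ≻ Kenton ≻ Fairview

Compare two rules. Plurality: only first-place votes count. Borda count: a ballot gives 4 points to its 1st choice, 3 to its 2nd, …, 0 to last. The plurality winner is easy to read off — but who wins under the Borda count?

Linden

Plurality first-place counts: Harrow 14, Linden 0, Kenton 12, Glendale 3, Fairview 0 → Harrow.
Borda totals: Harrow 77, Linden 82, Kenton 67, Glendale 38, Fairview 26 → Linden.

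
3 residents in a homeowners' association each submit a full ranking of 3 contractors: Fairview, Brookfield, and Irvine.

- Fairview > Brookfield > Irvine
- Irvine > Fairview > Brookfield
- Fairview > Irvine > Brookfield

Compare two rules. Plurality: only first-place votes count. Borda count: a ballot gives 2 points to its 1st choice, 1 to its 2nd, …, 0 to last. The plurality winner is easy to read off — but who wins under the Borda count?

Fairview

Plurality first-place counts: Fairview 2, Brookfield 0, Irvine 1 → Fairview.
Borda totals: Fairview 5, Brookfield 1, Irvine 3 → Fairview.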